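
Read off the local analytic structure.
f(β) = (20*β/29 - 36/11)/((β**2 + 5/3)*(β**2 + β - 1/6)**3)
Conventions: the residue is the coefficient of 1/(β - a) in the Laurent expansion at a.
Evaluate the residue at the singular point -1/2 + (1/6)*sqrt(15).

The factor β**2 + β - 1/6 splits as (β - a)(β - a') with a = -1/2 + (1/6)*sqrt(15), a' = -1/2 - (1/6)*sqrt(15). At the order-3 pole a set g(β) = (β - a)^3*f(β) = [(20*β/29 - 36/11)/(β**2 + 5/3)] / (β - a')^3.
Order-3 pole: residue = g''(a)/2; g''(-1/2 + (1/6)*sqrt(15)) = -440806752/1891587379 - (410339342448/236448422375)*sqrt(15), so the residue is -220403376/1891587379 - (205169671224/236448422375)*sqrt(15).

The residue is -220403376/1891587379 - (205169671224/236448422375)*sqrt(15).


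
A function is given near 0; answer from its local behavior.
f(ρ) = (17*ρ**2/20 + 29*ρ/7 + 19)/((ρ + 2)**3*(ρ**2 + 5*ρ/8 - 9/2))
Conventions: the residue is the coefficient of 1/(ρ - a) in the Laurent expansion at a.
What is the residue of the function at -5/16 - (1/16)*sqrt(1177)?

The factor ρ**2 + 5*ρ/8 - 9/2 splits as (ρ - a)(ρ - a') with a = -5/16 - (1/16)*sqrt(1177), a' = -5/16 + (1/16)*sqrt(1177). At the order-1 pole a set g(ρ) = (ρ - a)*f(ρ) = [(17*ρ**2/20 + 29*ρ/7 + 19)/(ρ + 2)**3] / (ρ - a').
Simple pole: residue = g(a) at a = -5/16 - (1/16)*sqrt(1177), which is 411457/24010 + (2803103/5651954)*sqrt(1177).

The residue is 411457/24010 + (2803103/5651954)*sqrt(1177).


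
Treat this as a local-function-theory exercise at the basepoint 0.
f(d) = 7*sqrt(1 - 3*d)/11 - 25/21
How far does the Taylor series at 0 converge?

The radius of convergence is 1/3.

Branch term (7/11)*sqrt(1 - d/(1/3)): its argument vanishes at d = 1/3, a square-root branch point, modulus 1/3.
The radius of convergence is the smallest modulus among the singular points: 1/3.


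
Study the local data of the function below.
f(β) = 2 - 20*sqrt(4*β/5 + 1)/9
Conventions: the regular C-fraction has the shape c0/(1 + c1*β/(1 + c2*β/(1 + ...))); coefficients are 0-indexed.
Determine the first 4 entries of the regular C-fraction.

The regular C-fraction coefficients are [-2/9, -4, 21/5, 1/105].

Taylor coefficients (expand at 0): a_0 = -2/9, a_1 = -8/9, a_2 = 8/45, a_3 = -16/225.
c0 = a_0 = -2/9. Peel one level at a time: if S = 1 + c*β/S' with S'(0) = 1, then c is the β-coefficient of S and S' = c*β/(S - 1).
S_1 = c0/f = 1 + (-4)*β + (84/5)*β^2 + ...; c1 = -4.
S_2 = c1*β/(S_1 - 1) = 1 + (21/5)*β + (-1/25)*β^2 + ...; c2 = 21/5.
S_3 = c2*β/(S_2 - 1) = 1 + (1/105)*β + ...; c3 = 1/105.


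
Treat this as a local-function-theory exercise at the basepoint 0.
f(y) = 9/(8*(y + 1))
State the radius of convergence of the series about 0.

Denominator factor (y + 1): pole of order 1 at -1, modulus 1.
The radius of convergence is the smallest modulus among the singular points: 1.

The radius of convergence is 1.


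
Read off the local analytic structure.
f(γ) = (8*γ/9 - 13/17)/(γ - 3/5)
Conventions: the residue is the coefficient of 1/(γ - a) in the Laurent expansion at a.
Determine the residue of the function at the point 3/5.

The residue is -59/255.

At the order-1 pole 3/5 set g(γ) = (γ - (3/5))*f(γ) = 8*γ/9 - 13/17.
Simple pole: residue = g(a) at a = 3/5, which is -59/255.


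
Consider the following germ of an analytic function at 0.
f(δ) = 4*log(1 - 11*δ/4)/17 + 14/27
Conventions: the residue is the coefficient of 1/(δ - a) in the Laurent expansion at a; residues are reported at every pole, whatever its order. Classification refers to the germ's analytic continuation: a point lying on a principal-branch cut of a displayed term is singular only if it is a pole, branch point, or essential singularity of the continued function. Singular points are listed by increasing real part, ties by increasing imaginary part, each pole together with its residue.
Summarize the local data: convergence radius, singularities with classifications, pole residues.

Radius of convergence at 0: 4/11.
At 4/11: a logarithmic branch point.

Branch term (4/17)*log(1 - δ/(4/11)): its argument vanishes at δ = 4/11, a logarithmic branch point, modulus 4/11.
The radius of convergence is the smallest modulus among the singular points: 4/11.


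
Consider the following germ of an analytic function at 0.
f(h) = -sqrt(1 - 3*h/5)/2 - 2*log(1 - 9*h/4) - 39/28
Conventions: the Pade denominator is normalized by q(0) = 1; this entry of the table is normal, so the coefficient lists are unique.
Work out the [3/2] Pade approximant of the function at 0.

Taylor coefficients needed (expand at 0): a_0 = -53/28, a_1 = 93/20, a_2 = 1017/200, a_3 = 15201/2000, a_4 = 820287/64000, a_5 = 18453663/800000.
Write the denominator as Q(h) = 1 + q1*h + q2*h^2. Requiring Q*f - P = O(h^6) with deg P <= 3 kills the coefficients of h^4..h^5 in Q*f:
  h^4: a_4 + q1*a_3 + q2*a_2 = 0, i.e. 820287/64000 + (15201/2000)*q1 + (1017/200)*q2 = 0.
  h^5: a_5 + q1*a_4 + q2*a_3 = 0, i.e. 18453663/800000 + (820287/64000)*q1 + (15201/2000)*q2 = 0.
Solving this linear system: q1 = -17453481/6502510, q2 = 1551625983/1040401600.
The numerator is Q*f truncated at degree 3: P0 = a_0 = -53/28; P1 = a_1 + q1*a_0 = 354332259/36414056; P2 = a_2 + q1*a_1 + q2*a_0 = -297694713483/29131244800; P3 = a_3 + q1*a_2 + q2*a_1 = 18449620803/20808032000.

The Pade approximant has numerator coefficients [-53/28, 354332259/36414056, -297694713483/29131244800, 18449620803/20808032000]; denominator coefficients [1, -17453481/6502510, 1551625983/1040401600].


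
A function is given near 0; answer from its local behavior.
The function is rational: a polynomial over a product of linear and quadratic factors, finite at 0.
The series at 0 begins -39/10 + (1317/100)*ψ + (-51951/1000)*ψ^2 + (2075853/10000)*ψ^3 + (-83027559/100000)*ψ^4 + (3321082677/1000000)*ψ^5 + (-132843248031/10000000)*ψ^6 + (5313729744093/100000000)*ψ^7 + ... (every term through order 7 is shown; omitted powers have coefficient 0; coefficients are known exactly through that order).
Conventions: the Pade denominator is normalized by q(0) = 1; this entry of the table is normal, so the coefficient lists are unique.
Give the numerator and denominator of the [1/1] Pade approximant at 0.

The Pade approximant has numerator coefficients [-39/10, -972/439]; denominator coefficients [1, 17317/4390].

Taylor coefficients needed (read off): a_0 = -39/10, a_1 = 1317/100, a_2 = -51951/1000.
Write the denominator as Q(ψ) = 1 + q1*ψ. Requiring Q*f - P = O(ψ^3) with deg P <= 1 kills the coefficients of ψ^2..ψ^2 in Q*f:
  ψ^2: a_2 + q1*a_1 = 0, i.e. -51951/1000 + (1317/100)*q1 = 0.
Solving this linear system: q1 = 17317/4390.
The numerator is Q*f truncated at degree 1: P0 = a_0 = -39/10; P1 = a_1 + q1*a_0 = -972/439.


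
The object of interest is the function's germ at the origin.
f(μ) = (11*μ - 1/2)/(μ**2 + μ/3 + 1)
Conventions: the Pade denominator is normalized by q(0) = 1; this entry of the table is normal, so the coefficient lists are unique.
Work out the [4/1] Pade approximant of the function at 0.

The Pade approximant has numerator coefficients [-1/2, 25109/2134, -17724/1067, -13293/2134, 39879/2134]; denominator coefficients [1, -3838/3201].

Taylor coefficients needed (expand at 0): a_0 = -1/2, a_1 = 67/6, a_2 = -29/9, a_3 = -545/54, a_4 = 1067/162, a_5 = 1919/243.
Write the denominator as Q(μ) = 1 + q1*μ. Requiring Q*f - P = O(μ^6) with deg P <= 4 kills the coefficients of μ^5..μ^5 in Q*f:
  μ^5: a_5 + q1*a_4 = 0, i.e. 1919/243 + (1067/162)*q1 = 0.
Solving this linear system: q1 = -3838/3201.
The numerator is Q*f truncated at degree 4: P0 = a_0 = -1/2; P1 = a_1 + q1*a_0 = 25109/2134; P2 = a_2 + q1*a_1 = -17724/1067; P3 = a_3 + q1*a_2 = -13293/2134; P4 = a_4 + q1*a_3 = 39879/2134.


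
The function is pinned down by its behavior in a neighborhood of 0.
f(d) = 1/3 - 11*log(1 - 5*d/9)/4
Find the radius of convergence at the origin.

Branch term (-11/4)*log(1 - d/(9/5)): its argument vanishes at d = 9/5, a logarithmic branch point, modulus 9/5.
The radius of convergence is the smallest modulus among the singular points: 9/5.

The radius of convergence is 9/5.


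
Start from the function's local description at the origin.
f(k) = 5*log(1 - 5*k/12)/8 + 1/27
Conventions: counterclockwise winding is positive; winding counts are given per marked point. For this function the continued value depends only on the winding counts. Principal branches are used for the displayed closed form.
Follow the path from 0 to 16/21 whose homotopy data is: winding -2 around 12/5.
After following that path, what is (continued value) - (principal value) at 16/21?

The rational part is single-valued and drops out of the difference; each branch term changes only by its own monodromy.
(5/8)*log(1 - k/(12/5)): each positive loop around 12/5 adds 2*pi*i to the log, so winding -2 contributes (5/8)*(-2)*2*pi*i = -(5/2)*pi*i.
Summing the contributions at k = 16/21 gives -(5/2)*pi*i.

Continued minus principal equals -(5/2)*pi*i.


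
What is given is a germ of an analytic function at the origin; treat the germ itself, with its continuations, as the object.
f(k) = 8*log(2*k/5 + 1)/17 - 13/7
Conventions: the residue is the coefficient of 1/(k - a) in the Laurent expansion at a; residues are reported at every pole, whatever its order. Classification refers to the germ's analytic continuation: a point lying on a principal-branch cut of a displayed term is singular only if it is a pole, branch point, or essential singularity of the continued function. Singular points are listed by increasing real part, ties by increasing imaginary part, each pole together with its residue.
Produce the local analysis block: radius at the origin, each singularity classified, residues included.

Radius of convergence at 0: 5/2.
At -5/2: a logarithmic branch point.

Branch term (8/17)*log(1 - k/(-5/2)): its argument vanishes at k = -5/2, a logarithmic branch point, modulus 5/2.
The radius of convergence is the smallest modulus among the singular points: 5/2.


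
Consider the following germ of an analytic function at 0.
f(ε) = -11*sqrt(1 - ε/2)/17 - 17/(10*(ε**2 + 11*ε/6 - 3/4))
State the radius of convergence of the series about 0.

Denominator factor (ε**2 + 11*ε/6 - 3/4): discriminant 229/36, real irrational roots -11/12 + (1/12)*sqrt(229) and -11/12 - (1/12)*sqrt(229); poles of order 1, moduli -11/12 + (1/12)*sqrt(229) and 11/12 + (1/12)*sqrt(229).
Branch term (-11/17)*sqrt(1 - ε/(2)): its argument vanishes at ε = 2, a square-root branch point, modulus 2.
The radius of convergence is the smallest modulus among the singular points: -11/12 + (1/12)*sqrt(229).

The radius of convergence is -11/12 + (1/12)*sqrt(229).


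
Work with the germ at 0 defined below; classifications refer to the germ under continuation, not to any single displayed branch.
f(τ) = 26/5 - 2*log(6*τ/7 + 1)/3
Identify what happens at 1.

The point is a regular point.

There is no denominator, hence no pole anywhere.
Branch term log(1 - τ/(-7/6)): argument at 1 is 13/7, nonzero, so 1 is not its branch point (a point on a principal cut is still regular for the continued germ).
So the germ continues analytically to 1.


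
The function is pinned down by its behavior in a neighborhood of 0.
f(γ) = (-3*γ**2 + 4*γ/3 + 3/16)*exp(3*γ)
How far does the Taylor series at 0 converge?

The factor exp(3*γ) is entire and contributes no finite singular point.
The polynomial part has no poles.
No finite singular points: the Taylor series at 0 converges everywhere.

The radius of convergence is infinite.


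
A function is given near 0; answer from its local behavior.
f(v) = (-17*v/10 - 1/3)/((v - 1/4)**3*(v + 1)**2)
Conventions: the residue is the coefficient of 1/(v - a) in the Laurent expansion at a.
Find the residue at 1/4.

The residue is 2528/3125.

At the order-3 pole 1/4 set g(v) = (v - (1/4))^3*f(v) = (-17*v/10 - 1/3)/(v + 1)**2.
Order-3 pole: residue = g''(a)/2; g''(1/4) = 5056/3125, so the residue is 2528/3125.


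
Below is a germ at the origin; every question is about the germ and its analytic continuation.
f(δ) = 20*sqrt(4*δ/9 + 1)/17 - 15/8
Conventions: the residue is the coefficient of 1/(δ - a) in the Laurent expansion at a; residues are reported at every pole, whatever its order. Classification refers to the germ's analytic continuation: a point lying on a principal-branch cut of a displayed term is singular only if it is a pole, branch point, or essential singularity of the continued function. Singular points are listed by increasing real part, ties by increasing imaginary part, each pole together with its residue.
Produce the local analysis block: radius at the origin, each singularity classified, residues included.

Radius of convergence at 0: 9/4.
At -9/4: an algebraic (square-root) branch point.

Branch term (20/17)*sqrt(1 - δ/(-9/4)): its argument vanishes at δ = -9/4, a square-root branch point, modulus 9/4.
The radius of convergence is the smallest modulus among the singular points: 9/4.


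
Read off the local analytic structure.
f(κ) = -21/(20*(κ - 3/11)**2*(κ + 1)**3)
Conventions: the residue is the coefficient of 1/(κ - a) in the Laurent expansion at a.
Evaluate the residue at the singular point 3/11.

At the order-2 pole 3/11 set g(κ) = (κ - (3/11))^2*f(κ) = -21/(20*(κ + 1)**3).
Order-2 pole: residue = g'(a); g'(3/11) = 131769/109760, so the residue is 131769/109760.

The residue is 131769/109760.


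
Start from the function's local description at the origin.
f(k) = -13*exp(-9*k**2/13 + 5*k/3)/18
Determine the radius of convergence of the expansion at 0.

The factor exp(-9*k**2/13 + 5*k/3) is entire and contributes no finite singular point.
The polynomial part has no poles.
No finite singular points: the Taylor series at 0 converges everywhere.

The radius of convergence is infinite.


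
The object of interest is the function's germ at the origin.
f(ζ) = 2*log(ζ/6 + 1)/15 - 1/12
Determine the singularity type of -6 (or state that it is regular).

The point is a logarithmic branch point.

The term (2/15)*log(1 - ζ/(-6)) has argument 1 - -6/(-6) = 0 at -6: a logarithmic (infinitely-sheeted) branch point; the remaining terms are analytic or single-valued there.


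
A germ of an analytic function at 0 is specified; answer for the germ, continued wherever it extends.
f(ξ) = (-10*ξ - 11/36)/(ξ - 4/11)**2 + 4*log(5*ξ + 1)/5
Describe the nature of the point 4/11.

The point is a pole of order 2.

The denominator factor ξ - 4/11 vanishes at 4/11 and appears to the power 2; the numerator there equals -1561/396, nonzero, and no other factor vanishes.
The branch terms are analytic at this point.
Hence a pole whose order is the multiplicity, 2.


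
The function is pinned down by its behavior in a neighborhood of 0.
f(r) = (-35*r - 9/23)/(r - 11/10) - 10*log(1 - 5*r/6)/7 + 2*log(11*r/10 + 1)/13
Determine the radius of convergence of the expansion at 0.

The radius of convergence is 10/11.

Denominator factor (r - 11/10): pole of order 1 at 11/10, modulus 11/10.
Branch term (-10/7)*log(1 - r/(6/5)): its argument vanishes at r = 6/5, a logarithmic branch point, modulus 6/5.
Branch term (2/13)*log(1 - r/(-10/11)): its argument vanishes at r = -10/11, a logarithmic branch point, modulus 10/11.
The radius of convergence is the smallest modulus among the singular points: 10/11.


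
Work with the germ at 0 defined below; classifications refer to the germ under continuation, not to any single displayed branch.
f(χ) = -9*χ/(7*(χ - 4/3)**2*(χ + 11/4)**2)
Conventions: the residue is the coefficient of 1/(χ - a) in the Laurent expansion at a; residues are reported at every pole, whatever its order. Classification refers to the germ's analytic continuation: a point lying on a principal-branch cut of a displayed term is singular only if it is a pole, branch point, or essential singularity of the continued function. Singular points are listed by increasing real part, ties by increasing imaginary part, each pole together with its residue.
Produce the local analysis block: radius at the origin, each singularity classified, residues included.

Denominator factor (χ + 11/4)^2: pole of order 2 at -11/4, modulus 11/4.
Denominator factor (χ - 4/3)^2: pole of order 2 at 4/3, modulus 4/3.
The radius of convergence is the smallest modulus among the singular points: 4/3.
At the order-2 pole -11/4 set g(χ) = (χ - (-11/4))^2*f(χ) = -9*χ/(7*(χ - 4/3)**2).
Order-2 pole: residue = g'(a); g'(-11/4) = 22032/823543, so the residue is 22032/823543.
At the order-2 pole 4/3 set g(χ) = (χ - (4/3))^2*f(χ) = -9*χ/(7*(χ + 11/4)**2).
Order-2 pole: residue = g'(a); g'(4/3) = -22032/823543, so the residue is -22032/823543.
List the singular points by increasing real part (a conjugate pair: the negative imaginary part first).

Radius of convergence at 0: 4/3.
At -11/4: a pole of order 2; residue 22032/823543.
At 4/3: a pole of order 2; residue -22032/823543.


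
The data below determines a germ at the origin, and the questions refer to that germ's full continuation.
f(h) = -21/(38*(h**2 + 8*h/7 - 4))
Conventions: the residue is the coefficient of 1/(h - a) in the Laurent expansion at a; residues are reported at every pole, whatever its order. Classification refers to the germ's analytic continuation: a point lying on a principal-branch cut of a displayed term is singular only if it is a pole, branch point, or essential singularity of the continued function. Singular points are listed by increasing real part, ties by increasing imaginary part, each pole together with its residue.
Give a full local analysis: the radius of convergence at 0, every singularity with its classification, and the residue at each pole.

Radius of convergence at 0: -4/7 + (2/7)*sqrt(53).
At -4/7 - (2/7)*sqrt(53): a pole of order 1; residue (147/8056)*sqrt(53).
At -4/7 + (2/7)*sqrt(53): a pole of order 1; residue -(147/8056)*sqrt(53).

Denominator factor (h**2 + 8*h/7 - 4): discriminant 848/49, real irrational roots -4/7 + (2/7)*sqrt(53) and -4/7 - (2/7)*sqrt(53); poles of order 1, moduli -4/7 + (2/7)*sqrt(53) and 4/7 + (2/7)*sqrt(53).
The radius of convergence is the smallest modulus among the singular points: -4/7 + (2/7)*sqrt(53).
The factor h**2 + 8*h/7 - 4 splits as (h - a)(h - a') with a = -4/7 - (2/7)*sqrt(53), a' = -4/7 + (2/7)*sqrt(53). At the order-1 pole a set g(h) = (h - a)*f(h) = [-21/38] / (h - a').
Simple pole: residue = g(a) at a = -4/7 - (2/7)*sqrt(53), which is (147/8056)*sqrt(53).
The factor h**2 + 8*h/7 - 4 splits as (h - a)(h - a') with a = -4/7 + (2/7)*sqrt(53), a' = -4/7 - (2/7)*sqrt(53). At the order-1 pole a set g(h) = (h - a)*f(h) = [-21/38] / (h - a').
Simple pole: residue = g(a) at a = -4/7 + (2/7)*sqrt(53), which is -(147/8056)*sqrt(53).
List the singular points by increasing real part (a conjugate pair: the negative imaginary part first).


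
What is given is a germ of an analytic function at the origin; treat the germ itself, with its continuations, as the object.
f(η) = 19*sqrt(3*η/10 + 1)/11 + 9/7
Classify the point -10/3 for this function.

The point is an algebraic (square-root) branch point.

The term (19/11)*sqrt(1 - η/(-10/3)) has argument 1 - -10/3/(-10/3) = 0 at -10/3: a square-root (algebraic, two-sheeted) branch point; the remaining terms are analytic or single-valued there.


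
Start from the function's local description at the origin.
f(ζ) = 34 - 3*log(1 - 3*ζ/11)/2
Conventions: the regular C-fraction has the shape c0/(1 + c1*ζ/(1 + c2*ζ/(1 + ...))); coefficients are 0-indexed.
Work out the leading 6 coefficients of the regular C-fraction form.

The regular C-fraction coefficients are [34, -9/748, -93/748, -17/341, -59/682, -186/3245].

Taylor coefficients (expand at 0): a_0 = 34, a_1 = 9/22, a_2 = 27/484, a_3 = 27/2662, a_4 = 243/117128, a_5 = 729/1610510.
c0 = a_0 = 34. Peel one level at a time: if S = 1 + c*ζ/S' with S'(0) = 1, then c is the ζ-coefficient of S and S' = c*ζ/(S - 1).
S_1 = c0/f = 1 + (-9/748)*ζ + (-837/559504)*ζ^2 + ...; c1 = -9/748.
S_2 = c1*ζ/(S_1 - 1) = 1 + (-93/748)*ζ + (-3/484)*ζ^2 + ...; c2 = -93/748.
S_3 = c2*ζ/(S_2 - 1) = 1 + (-17/341)*ζ + (-1003/232562)*ζ^2 + ...; c3 = -17/341.
S_4 = c3*ζ/(S_3 - 1) = 1 + (-59/682)*ζ + (-3/605)*ζ^2 + ...; c4 = -59/682.
S_5 = c4*ζ/(S_4 - 1) = 1 + (-186/3245)*ζ + ...; c5 = -186/3245.


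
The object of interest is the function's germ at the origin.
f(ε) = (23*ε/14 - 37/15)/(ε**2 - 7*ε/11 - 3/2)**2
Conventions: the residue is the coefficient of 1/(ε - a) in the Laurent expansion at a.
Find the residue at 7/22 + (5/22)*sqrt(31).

The residue is (155243/3603750)*sqrt(31).

The factor ε**2 - 7*ε/11 - 3/2 splits as (ε - a)(ε - a') with a = 7/22 + (5/22)*sqrt(31), a' = 7/22 - (5/22)*sqrt(31). At the order-2 pole a set g(ε) = (ε - a)^2*f(ε) = [23*ε/14 - 37/15] / (ε - a')^2.
Order-2 pole: residue = g'(a); g'(7/22 + (5/22)*sqrt(31)) = (155243/3603750)*sqrt(31), so the residue is (155243/3603750)*sqrt(31).


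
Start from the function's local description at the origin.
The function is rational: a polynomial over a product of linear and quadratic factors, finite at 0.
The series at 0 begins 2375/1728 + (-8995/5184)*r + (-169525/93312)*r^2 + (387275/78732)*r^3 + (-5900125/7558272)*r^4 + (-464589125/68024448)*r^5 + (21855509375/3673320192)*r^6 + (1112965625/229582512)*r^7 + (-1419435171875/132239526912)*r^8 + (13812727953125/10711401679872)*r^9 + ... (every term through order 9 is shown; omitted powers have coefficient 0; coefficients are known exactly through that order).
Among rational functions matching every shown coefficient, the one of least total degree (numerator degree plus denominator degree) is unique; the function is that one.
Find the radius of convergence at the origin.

No rational of total degree below 7 reproduces all 10 coefficients; solving the [1/6] Pade equations on them gives f(r) = (24*r/25 + 19/8)/(r**2 + 2*r/3 + 6/5)**3, whose expansion matches every shown term.
Denominator factor (r**2 + 2*r/3 + 6/5)^3: discriminant -196/45, complex-conjugate roots (-1/3) + ((7/15)*sqrt(5))*i and (-1/3) - ((7/15)*sqrt(5))*i; poles of order 3, moduli (1/5)*sqrt(30) and (1/5)*sqrt(30).
The radius of convergence is the smallest modulus among the singular points: (1/5)*sqrt(30).

The radius of convergence is (1/5)*sqrt(30).


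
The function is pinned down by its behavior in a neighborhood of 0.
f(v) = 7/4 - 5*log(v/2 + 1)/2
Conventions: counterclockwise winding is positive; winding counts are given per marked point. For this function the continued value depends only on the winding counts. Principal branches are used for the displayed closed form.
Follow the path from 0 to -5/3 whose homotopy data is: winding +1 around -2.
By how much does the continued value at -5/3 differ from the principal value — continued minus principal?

The rational part is single-valued and drops out of the difference; each branch term changes only by its own monodromy.
(-5/2)*log(1 - v/(-2)): each positive loop around -2 adds 2*pi*i to the log, so winding +1 contributes (-5/2)*(1)*2*pi*i = -(5)*pi*i.
Summing the contributions at v = -5/3 gives -(5)*pi*i.

Continued minus principal equals -(5)*pi*i.


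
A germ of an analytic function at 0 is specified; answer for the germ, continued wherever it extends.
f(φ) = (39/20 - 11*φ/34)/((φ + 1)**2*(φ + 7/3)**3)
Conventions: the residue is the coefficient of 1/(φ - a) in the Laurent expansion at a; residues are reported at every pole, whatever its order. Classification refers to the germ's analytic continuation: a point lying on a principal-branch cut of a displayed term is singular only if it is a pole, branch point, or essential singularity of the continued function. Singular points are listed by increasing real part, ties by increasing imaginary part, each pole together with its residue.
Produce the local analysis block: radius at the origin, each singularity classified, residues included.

Radius of convergence at 0: 1.
At -7/3: a pole of order 3; residue 199719/87040.
At -1: a pole of order 2; residue -199719/87040.

Denominator factor (φ + 7/3)^3: pole of order 3 at -7/3, modulus 7/3.
Denominator factor (φ + 1)^2: pole of order 2 at -1, modulus 1.
The radius of convergence is the smallest modulus among the singular points: 1.
At the order-3 pole -7/3 set g(φ) = (φ - (-7/3))^3*f(φ) = (39/20 - 11*φ/34)/(φ + 1)**2.
Order-3 pole: residue = g''(a)/2; g''(-7/3) = 199719/43520, so the residue is 199719/87040.
At the order-2 pole -1 set g(φ) = (φ - (-1))^2*f(φ) = (39/20 - 11*φ/34)/(φ + 7/3)**3.
Order-2 pole: residue = g'(a); g'(-1) = -199719/87040, so the residue is -199719/87040.
List the singular points by increasing real part (a conjugate pair: the negative imaginary part first).


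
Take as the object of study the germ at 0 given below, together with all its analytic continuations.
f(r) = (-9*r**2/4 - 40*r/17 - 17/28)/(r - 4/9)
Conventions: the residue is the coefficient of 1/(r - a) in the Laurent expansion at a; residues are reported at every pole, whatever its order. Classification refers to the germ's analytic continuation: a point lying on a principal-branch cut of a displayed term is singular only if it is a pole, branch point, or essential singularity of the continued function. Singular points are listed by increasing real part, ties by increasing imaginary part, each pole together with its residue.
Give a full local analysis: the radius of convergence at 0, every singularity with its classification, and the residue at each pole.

Radius of convergence at 0: 4/9.
At 4/9: a pole of order 1; residue -2995/1428.

Denominator factor (r - 4/9): pole of order 1 at 4/9, modulus 4/9.
The radius of convergence is the smallest modulus among the singular points: 4/9.
At the order-1 pole 4/9 set g(r) = (r - (4/9))*f(r) = -9*r**2/4 - 40*r/17 - 17/28.
Simple pole: residue = g(a) at a = 4/9, which is -2995/1428.


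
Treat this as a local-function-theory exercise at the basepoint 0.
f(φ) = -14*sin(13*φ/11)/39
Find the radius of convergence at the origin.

The factor sin(13*φ/11) is entire and contributes no finite singular point.
The polynomial part has no poles.
No finite singular points: the Taylor series at 0 converges everywhere.

The radius of convergence is infinite.


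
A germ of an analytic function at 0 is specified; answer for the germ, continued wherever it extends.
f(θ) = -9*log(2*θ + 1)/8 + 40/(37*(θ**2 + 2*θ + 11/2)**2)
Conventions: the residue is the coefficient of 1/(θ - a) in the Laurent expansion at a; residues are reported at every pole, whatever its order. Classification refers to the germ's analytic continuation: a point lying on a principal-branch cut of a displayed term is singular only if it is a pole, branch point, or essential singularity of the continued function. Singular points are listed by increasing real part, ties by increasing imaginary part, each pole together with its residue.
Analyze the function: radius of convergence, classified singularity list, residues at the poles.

Radius of convergence at 0: 1/2.
At (-1) - ((3/2)*sqrt(2))*i: a pole of order 2; residue ((20/999)*sqrt(2))*i.
At (-1) + ((3/2)*sqrt(2))*i: a pole of order 2; residue -((20/999)*sqrt(2))*i.
At -1/2: a logarithmic branch point.


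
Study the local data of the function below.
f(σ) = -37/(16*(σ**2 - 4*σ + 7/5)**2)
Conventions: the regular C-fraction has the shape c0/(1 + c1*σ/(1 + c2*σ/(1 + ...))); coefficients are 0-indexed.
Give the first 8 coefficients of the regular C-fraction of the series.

The regular C-fraction coefficients are [-925/784, -40/7, 47/28, -1649/1316, 7910/77503, -65330/186337, 1649/62828, -113/556].

Taylor coefficients (expand at 0): a_0 = -925/784, a_1 = -4625/686, a_2 = -522625/19208, a_3 = -3214375/33614, a_4 = -587999375/1882384, a_5 = -803246875/823543, a_6 = -9729959375/3294172, a_7 = -353052265625/40353607.
c0 = a_0 = -925/784. Peel one level at a time: if S = 1 + c*σ/S' with S'(0) = 1, then c is the σ-coefficient of S and S' = c*σ/(S - 1).
S_1 = c0/f = 1 + (-40/7)*σ + (470/49)*σ^2 + ...; c1 = -40/7.
S_2 = c1*σ/(S_1 - 1) = 1 + (47/28)*σ + (1649/784)*σ^2 + ...; c2 = 47/28.
S_3 = c2*σ/(S_2 - 1) = 1 + (-1649/1316)*σ + (565/4418)*σ^2 + ...; c3 = -1649/1316.
S_4 = c3*σ/(S_3 - 1) = 1 + (7910/77503)*σ + (97300/2719201)*σ^2 + ...; c4 = 7910/77503.
S_5 = c4*σ/(S_4 - 1) = 1 + (-65330/186337)*σ + (235/25538)*σ^2 + ...; c5 = -65330/186337.
S_6 = c5*σ/(S_5 - 1) = 1 + (1649/62828)*σ + (1649/309136)*σ^2 + ...; c6 = 1649/62828.
S_7 = c6*σ/(S_6 - 1) = 1 + (-113/556)*σ + ...; c7 = -113/556.


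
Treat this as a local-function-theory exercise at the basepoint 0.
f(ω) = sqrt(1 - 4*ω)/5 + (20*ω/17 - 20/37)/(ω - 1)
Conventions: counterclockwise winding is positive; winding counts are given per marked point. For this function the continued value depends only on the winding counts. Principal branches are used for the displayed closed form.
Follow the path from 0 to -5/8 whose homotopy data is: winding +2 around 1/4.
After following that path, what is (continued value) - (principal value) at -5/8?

Continued minus principal equals 0.

The rational part is single-valued and drops out of the difference; each branch term changes only by its own monodromy.
(1/5)*sqrt(1 - ω/(1/4)): winding +2 is even, the square root returns to the same sheet, contribution 0.
Summing the contributions at ω = -5/8 gives 0.


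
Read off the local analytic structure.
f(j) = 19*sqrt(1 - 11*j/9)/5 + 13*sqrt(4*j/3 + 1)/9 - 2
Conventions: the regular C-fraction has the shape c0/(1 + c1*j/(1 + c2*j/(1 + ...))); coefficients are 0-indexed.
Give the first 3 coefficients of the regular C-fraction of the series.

Taylor coefficients (expand at 0): a_0 = 146/45, a_1 = -367/270, a_2 = -371/360.
c0 = a_0 = 146/45. Peel one level at a time: if S = 1 + c*j/S' with S'(0) = 1, then c is the j-coefficient of S and S' = c*j/(S - 1).
S_1 = c0/f = 1 + (367/876)*j + (94609/191844)*j^2 + ...; c1 = 367/876.
S_2 = c1*j/(S_1 - 1) = 1 + (-94609/80373)*j + ...; c2 = -94609/80373.

The regular C-fraction coefficients are [146/45, 367/876, -94609/80373].


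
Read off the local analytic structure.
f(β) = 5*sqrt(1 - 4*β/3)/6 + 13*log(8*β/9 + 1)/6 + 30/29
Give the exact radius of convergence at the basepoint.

Branch term (5/6)*sqrt(1 - β/(3/4)): its argument vanishes at β = 3/4, a square-root branch point, modulus 3/4.
Branch term (13/6)*log(1 - β/(-9/8)): its argument vanishes at β = -9/8, a logarithmic branch point, modulus 9/8.
The radius of convergence is the smallest modulus among the singular points: 3/4.

The radius of convergence is 3/4.


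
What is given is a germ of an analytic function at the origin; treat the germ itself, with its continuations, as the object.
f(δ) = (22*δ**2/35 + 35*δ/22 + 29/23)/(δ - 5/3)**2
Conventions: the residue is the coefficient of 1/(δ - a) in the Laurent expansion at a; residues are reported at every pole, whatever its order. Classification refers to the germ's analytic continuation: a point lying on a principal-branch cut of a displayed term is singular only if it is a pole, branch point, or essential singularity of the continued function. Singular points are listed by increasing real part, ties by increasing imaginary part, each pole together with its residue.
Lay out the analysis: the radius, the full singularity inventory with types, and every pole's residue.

Denominator factor (δ - 5/3)^2: pole of order 2 at 5/3, modulus 5/3.
The radius of convergence is the smallest modulus among the singular points: 5/3.
At the order-2 pole 5/3 set g(δ) = (δ - (5/3))^2*f(δ) = 22*δ**2/35 + 35*δ/22 + 29/23.
Order-2 pole: residue = g'(a); g'(5/3) = 1703/462, so the residue is 1703/462.

Radius of convergence at 0: 5/3.
At 5/3: a pole of order 2; residue 1703/462.


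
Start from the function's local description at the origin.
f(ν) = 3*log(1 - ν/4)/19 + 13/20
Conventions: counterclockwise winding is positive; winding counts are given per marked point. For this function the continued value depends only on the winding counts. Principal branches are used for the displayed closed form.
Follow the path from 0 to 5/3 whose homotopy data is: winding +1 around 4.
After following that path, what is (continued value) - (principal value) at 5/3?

The rational part is single-valued and drops out of the difference; each branch term changes only by its own monodromy.
(3/19)*log(1 - ν/(4)): each positive loop around 4 adds 2*pi*i to the log, so winding +1 contributes (3/19)*(1)*2*pi*i = (6/19)*pi*i.
Summing the contributions at ν = 5/3 gives (6/19)*pi*i.

Continued minus principal equals (6/19)*pi*i.


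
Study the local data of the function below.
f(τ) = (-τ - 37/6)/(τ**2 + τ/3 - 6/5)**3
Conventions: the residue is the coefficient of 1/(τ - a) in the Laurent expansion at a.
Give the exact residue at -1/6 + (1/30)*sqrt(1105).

The factor τ**2 + τ/3 - 6/5 splits as (τ - a)(τ - a') with a = -1/6 + (1/30)*sqrt(1105), a' = -1/6 - (1/30)*sqrt(1105). At the order-3 pole a set g(τ) = (τ - a)^3*f(τ) = [-τ - 37/6] / (τ - a')^3.
Order-3 pole: residue = g''(a)/2; g''(-1/6 + (1/30)*sqrt(1105)) = -(437400/10793861)*sqrt(1105), so the residue is -(218700/10793861)*sqrt(1105).

The residue is -(218700/10793861)*sqrt(1105).


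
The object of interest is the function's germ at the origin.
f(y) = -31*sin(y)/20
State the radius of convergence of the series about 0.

The radius of convergence is infinite.

The factor sin(y) is entire and contributes no finite singular point.
The polynomial part has no poles.
No finite singular points: the Taylor series at 0 converges everywhere.


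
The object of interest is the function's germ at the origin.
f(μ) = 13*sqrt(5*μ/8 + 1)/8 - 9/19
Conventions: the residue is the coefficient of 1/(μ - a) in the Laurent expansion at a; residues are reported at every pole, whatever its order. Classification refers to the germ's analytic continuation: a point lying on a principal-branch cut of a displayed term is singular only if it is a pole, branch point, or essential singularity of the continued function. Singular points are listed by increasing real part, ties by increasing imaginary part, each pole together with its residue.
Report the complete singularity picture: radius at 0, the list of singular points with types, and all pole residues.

Branch term (13/8)*sqrt(1 - μ/(-8/5)): its argument vanishes at μ = -8/5, a square-root branch point, modulus 8/5.
The radius of convergence is the smallest modulus among the singular points: 8/5.

Radius of convergence at 0: 8/5.
At -8/5: an algebraic (square-root) branch point.


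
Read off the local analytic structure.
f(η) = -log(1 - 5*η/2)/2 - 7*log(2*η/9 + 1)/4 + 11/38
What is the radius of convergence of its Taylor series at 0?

The radius of convergence is 2/5.

Branch term (-1/2)*log(1 - η/(2/5)): its argument vanishes at η = 2/5, a logarithmic branch point, modulus 2/5.
Branch term (-7/4)*log(1 - η/(-9/2)): its argument vanishes at η = -9/2, a logarithmic branch point, modulus 9/2.
The radius of convergence is the smallest modulus among the singular points: 2/5.


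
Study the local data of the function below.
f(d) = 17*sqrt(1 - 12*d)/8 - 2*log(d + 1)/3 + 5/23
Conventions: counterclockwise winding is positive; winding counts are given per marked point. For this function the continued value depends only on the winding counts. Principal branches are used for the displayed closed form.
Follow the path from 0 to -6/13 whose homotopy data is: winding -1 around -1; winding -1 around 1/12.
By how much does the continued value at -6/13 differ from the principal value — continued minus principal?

Continued minus principal equals (-(17/52)*sqrt(1105)) + ((4/3)*pi)*i.

The rational part is single-valued and drops out of the difference; each branch term changes only by its own monodromy.
(-2/3)*log(1 - d/(-1)): each positive loop around -1 adds 2*pi*i to the log, so winding -1 contributes (-2/3)*(-1)*2*pi*i = (4/3)*pi*i.
(17/8)*sqrt(1 - d/(1/12)): winding -1 is odd, the square root flips sign, contributing -2*(17/8)*sqrt(1 - (-6/13)/(1/12)) = -2*(17/8)*sqrt(85/13) = -(17/52)*sqrt(1105).
Summing the contributions at d = -6/13 gives (-(17/52)*sqrt(1105)) + ((4/3)*pi)*i.


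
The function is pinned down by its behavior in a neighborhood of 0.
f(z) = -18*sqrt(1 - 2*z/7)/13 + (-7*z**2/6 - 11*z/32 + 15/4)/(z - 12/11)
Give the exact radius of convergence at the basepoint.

The radius of convergence is 12/11.

Denominator factor (z - 12/11): pole of order 1 at 12/11, modulus 12/11.
Branch term (-18/13)*sqrt(1 - z/(7/2)): its argument vanishes at z = 7/2, a square-root branch point, modulus 7/2.
The radius of convergence is the smallest modulus among the singular points: 12/11.


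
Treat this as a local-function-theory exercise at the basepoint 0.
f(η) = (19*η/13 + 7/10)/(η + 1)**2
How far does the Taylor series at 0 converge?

The radius of convergence is 1.

Denominator factor (η + 1)^2: pole of order 2 at -1, modulus 1.
The radius of convergence is the smallest modulus among the singular points: 1.


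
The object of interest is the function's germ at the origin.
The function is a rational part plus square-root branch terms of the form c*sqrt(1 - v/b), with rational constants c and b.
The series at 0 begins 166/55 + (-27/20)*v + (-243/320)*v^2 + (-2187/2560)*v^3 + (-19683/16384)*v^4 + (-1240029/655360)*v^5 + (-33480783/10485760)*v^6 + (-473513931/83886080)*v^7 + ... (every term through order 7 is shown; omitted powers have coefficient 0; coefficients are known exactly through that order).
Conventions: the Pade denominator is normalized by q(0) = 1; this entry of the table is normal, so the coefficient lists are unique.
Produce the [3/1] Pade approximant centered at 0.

The Pade approximant has numerator coefficients [166/55, -4923/880, 729/640, 2187/10240]; denominator coefficients [1, -45/32].

Taylor coefficients needed (read off): a_0 = 166/55, a_1 = -27/20, a_2 = -243/320, a_3 = -2187/2560, a_4 = -19683/16384.
Write the denominator as Q(v) = 1 + q1*v. Requiring Q*f - P = O(v^5) with deg P <= 3 kills the coefficients of v^4..v^4 in Q*f:
  v^4: a_4 + q1*a_3 = 0, i.e. -19683/16384 + (-2187/2560)*q1 = 0.
Solving this linear system: q1 = -45/32.
The numerator is Q*f truncated at degree 3: P0 = a_0 = 166/55; P1 = a_1 + q1*a_0 = -4923/880; P2 = a_2 + q1*a_1 = 729/640; P3 = a_3 + q1*a_2 = 2187/10240.


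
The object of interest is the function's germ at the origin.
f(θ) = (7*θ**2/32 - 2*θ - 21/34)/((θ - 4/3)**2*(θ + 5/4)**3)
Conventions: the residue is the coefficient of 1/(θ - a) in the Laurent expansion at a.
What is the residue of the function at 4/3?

The residue is 1771920/15699857.

At the order-2 pole 4/3 set g(θ) = (θ - (4/3))^2*f(θ) = (7*θ**2/32 - 2*θ - 21/34)/(θ + 5/4)**3.
Order-2 pole: residue = g'(a); g'(4/3) = 1771920/15699857, so the residue is 1771920/15699857.


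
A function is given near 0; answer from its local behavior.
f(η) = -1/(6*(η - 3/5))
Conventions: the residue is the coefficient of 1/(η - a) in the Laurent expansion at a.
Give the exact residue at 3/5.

The residue is -1/6.

At the order-1 pole 3/5 set g(η) = (η - (3/5))*f(η) = -1/6.
Simple pole: residue = g(a) at a = 3/5, which is -1/6.


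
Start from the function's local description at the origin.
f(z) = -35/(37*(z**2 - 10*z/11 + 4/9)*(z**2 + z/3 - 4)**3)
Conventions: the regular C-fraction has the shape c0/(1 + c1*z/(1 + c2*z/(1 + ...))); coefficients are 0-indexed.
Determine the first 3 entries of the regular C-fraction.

The regular C-fraction coefficients are [315/9472, -101/44, 1073/1212].

Taylor coefficients (expand at 0): a_0 = 315/9472, a_1 = 31815/416768, a_2 = 123375/1146112.
c0 = a_0 = 315/9472. Peel one level at a time: if S = 1 + c*z/S' with S'(0) = 1, then c is the z-coefficient of S and S' = c*z/(S - 1).
S_1 = c0/f = 1 + (-101/44)*z + (1073/528)*z^2 + ...; c1 = -101/44.
S_2 = c1*z/(S_1 - 1) = 1 + (1073/1212)*z + ...; c2 = 1073/1212.


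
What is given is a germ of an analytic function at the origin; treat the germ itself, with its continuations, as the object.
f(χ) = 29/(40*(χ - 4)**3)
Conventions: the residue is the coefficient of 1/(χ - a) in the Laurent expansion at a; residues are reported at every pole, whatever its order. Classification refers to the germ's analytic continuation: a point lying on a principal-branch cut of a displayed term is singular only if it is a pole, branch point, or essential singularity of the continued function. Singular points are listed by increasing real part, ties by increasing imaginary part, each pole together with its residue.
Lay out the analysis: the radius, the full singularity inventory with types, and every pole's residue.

Radius of convergence at 0: 4.
At 4: a pole of order 3; residue 0.

Denominator factor (χ - 4)^3: pole of order 3 at 4, modulus 4.
The radius of convergence is the smallest modulus among the singular points: 4.
At the order-3 pole 4 set g(χ) = (χ - (4))^3*f(χ) = 29/40.
Order-3 pole: residue = g''(a)/2; g''(4) = 0, so the residue is 0.
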